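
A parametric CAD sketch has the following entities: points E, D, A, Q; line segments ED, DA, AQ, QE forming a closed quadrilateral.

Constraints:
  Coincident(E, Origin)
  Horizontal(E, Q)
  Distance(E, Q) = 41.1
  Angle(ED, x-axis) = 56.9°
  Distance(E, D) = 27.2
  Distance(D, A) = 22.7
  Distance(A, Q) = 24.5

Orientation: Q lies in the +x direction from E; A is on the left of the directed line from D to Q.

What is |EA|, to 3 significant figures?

44.7

Checks: ED at 56.90° ✓; |DA| = 22.70 ✓; |AQ| = 24.50 ✓.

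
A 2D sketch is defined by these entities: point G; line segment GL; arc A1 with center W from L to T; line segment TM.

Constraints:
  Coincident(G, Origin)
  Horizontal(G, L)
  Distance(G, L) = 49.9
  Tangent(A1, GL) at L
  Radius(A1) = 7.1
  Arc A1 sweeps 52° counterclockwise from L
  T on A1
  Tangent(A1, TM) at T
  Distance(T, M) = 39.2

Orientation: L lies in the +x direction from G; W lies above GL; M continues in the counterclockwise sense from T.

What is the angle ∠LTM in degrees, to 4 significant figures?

154.0°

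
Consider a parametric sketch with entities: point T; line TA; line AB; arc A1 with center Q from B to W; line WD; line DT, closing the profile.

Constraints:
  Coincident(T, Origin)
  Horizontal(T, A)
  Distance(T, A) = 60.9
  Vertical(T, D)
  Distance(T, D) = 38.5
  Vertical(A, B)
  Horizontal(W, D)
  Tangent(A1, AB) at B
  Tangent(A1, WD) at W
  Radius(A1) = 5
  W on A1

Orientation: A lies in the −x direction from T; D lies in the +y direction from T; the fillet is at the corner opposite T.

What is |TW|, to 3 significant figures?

67.9

T is at the origin; TA is horizontal with |TA| = 60.9 and A on the −x side, so A = (-60.9, 0.00). TD is vertical with |TD| = 38.5 and D on the +y side, so D = (0.00, 38.5). The virtual corner opposite T is at (-60.9, 38.5). The tangent condition forces QB to be normal to AB and A1 meets WD tangentially, so QW is at right angles to WD, with radius 5.0, so the center Q sits 5.0 in from both sides at Q = (-55.9, 33.5). That places the tangent points at B = (-60.9, 33.5) on AB and W = (-55.9, 38.5) on WD. Then |TW| = |W − T| = 67.9.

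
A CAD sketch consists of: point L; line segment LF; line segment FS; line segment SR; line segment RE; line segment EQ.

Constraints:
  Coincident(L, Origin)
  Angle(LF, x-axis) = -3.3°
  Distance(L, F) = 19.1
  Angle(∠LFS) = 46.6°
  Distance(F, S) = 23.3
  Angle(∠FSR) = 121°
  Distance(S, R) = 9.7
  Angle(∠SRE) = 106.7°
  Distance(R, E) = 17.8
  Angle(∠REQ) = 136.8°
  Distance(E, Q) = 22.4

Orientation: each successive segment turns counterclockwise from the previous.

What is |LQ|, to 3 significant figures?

21.3

∠SRE = 106.7° gives RE at -97.6° from the x-axis; with |RE| = 17.8, E = (-7.87, -2.45). ∠REQ = 136.8° gives EQ at -54.4° from the x-axis; with |EQ| = 22.4, Q = (5.17, -20.7). Then |LQ| = |Q − L| = 21.3.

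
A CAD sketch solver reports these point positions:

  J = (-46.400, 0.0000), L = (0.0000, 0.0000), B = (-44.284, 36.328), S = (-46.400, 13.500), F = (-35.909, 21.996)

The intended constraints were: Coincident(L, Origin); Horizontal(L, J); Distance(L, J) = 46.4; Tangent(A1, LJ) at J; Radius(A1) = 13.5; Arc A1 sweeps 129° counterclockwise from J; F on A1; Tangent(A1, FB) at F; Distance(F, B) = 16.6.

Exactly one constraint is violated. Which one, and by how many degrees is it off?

Tangent(A1, FB) at F — off by 8.70°.

L = (0.00, 0.00) ✓; L.y = 0.00, J.y = 0.00 ✓; |LJ| = 46.40 ✓; ∠(SJ, JL) = 90.00° ✓; |SJ| = 13.50 ✓; bearing(S→F) − bearing(S→J) = 129.0° ✓; |SF| = 13.50 ✓; ∠(SF, FB) = 98.70° ✗; |FB| = 16.60 ✓.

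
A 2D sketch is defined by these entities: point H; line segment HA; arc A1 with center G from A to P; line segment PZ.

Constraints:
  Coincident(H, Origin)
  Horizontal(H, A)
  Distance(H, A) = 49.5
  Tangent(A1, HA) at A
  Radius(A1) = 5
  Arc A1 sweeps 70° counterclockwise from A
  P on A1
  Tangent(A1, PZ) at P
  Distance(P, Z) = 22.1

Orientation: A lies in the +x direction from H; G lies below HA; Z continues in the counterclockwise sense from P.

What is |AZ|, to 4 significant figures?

27.00

H is at the origin; H and A share the same y with |HA| = 49.5 and A on the +x side, so A = (49.50, 0.000). A1 meets HA tangentially, so GA is at right angles to HA, so G = A + (0, -5) = (49.50, -5.000). On A1, A sits at bearing 90° from G; a 70° counterclockwise sweep puts P at bearing 160°, so P = G + 5.0·(cos 160°, sin 160°) = (44.80, -3.290). Tangency of A1 to PZ means the radius GP is perpendicular to PZ, so PZ runs along (−sin 160°, cos 160°); with |PZ| = 22.1, Z = (37.24, -24.06). Then |AZ| = |Z − A| = 27.00.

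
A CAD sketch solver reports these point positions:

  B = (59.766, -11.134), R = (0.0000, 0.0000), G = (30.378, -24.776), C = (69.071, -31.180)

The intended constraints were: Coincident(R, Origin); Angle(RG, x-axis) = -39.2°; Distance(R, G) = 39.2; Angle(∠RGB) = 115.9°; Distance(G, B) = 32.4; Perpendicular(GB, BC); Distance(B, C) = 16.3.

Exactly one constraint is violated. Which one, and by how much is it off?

Distance(B, C) = 16.3 — off by 5.80.

R = (0.00, 0.00) ✓; RG at -39.20° ✓; |RG| = 39.20 ✓; ∠RGB = 115.9° ✓; |GB| = 32.40 ✓; ∠(GB, BC) = 90.00° ✓; |BC| = 22.10 ✗.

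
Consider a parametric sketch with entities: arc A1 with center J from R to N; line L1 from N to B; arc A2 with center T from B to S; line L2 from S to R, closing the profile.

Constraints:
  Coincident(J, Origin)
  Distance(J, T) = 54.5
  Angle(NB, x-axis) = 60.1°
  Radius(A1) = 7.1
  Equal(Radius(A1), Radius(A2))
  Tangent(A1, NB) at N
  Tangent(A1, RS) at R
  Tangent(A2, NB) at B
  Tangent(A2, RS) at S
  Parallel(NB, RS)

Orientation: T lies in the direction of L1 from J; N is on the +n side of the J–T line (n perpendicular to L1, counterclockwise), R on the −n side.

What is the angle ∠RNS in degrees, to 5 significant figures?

75.396°

The slot axis is L1's direction at 60.1°, so u = (cos 60.1°, sin 60.1°) = (0.49849, 0.86690) and n = (−sin 60.1°, cos 60.1°) = (-0.86690, 0.49849). J is at the origin and T lies 54.5 along u from J, so T = 54.5·u = (27.168, 47.246). Tangency of A1 to both parallel lines with radius 7.1 puts N and R at J ± 7.1·n: N = (-6.1550, 3.5393), R = (6.1550, -3.5393). Equal radii place B and S the same way about T: B = T + 7.1·n = (21.013, 50.785), S = T − 7.1·n = (33.323, 43.707). Then cos ∠RNS = NR·NS / (|NR||NS|), giving 75.396°.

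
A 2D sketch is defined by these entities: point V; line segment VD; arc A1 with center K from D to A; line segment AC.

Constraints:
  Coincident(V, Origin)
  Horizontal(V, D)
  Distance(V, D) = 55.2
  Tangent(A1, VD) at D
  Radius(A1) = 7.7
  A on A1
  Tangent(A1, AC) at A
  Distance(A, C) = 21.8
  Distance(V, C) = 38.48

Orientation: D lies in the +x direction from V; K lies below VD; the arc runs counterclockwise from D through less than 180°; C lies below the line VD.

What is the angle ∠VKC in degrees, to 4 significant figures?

33.05°

V is at the origin; V and D share the same y with |VD| = 55.2 and D on the +x side, so D = (55.20, 0.000). A1 meets VD tangentially, so KD is at right angles to VD, so K = D + (0, -7.7) = (55.20, -7.700). Since KA ⟂ AC (tangency), |KC| = √(7.7² + 21.8²) = 23.12 regardless of where A sits on A1. So C lies on both circle(V, 38.48) and circle(K, 23.12); the below-VD intersection is C = (34.26, -17.51). A is the foot of the tangent from C: A = (49.80, -2.214).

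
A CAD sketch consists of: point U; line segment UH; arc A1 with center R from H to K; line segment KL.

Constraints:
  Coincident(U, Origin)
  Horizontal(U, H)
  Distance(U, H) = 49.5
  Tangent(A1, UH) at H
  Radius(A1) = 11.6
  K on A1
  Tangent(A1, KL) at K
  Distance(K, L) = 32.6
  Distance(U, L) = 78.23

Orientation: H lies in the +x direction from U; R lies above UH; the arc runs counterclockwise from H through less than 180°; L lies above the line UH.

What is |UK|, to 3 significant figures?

61.7

Checks: |RK| = 11.60 ✓; ∠(RK, KL) = 90.00° ✓; |KL| = 32.60 ✓; |UL| = 78.23 ✓.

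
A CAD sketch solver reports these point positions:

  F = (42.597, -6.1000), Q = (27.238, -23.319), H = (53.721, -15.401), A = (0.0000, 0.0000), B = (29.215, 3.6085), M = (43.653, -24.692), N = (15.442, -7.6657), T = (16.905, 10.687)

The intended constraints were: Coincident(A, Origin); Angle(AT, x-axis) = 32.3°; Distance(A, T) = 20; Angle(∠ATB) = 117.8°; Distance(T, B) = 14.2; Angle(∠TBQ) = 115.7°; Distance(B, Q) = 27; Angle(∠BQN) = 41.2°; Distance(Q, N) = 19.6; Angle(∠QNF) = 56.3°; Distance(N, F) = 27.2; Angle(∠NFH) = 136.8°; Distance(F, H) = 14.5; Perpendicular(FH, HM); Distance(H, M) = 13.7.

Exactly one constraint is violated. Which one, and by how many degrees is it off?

Perpendicular(FH, HM) — off by 7.40°.

A = (0.00, 0.00) ✓; AT at 32.30° ✓; |AT| = 20.00 ✓; ∠ATB = 117.8° ✓; |TB| = 14.20 ✓; ∠TBQ = 115.7° ✓; |BQ| = 27.00 ✓; ∠BQN = 41.20° ✓; |QN| = 19.60 ✓; ∠QNF = 56.30° ✓; |NF| = 27.20 ✓; ∠NFH = 136.8° ✓; |FH| = 14.50 ✓; ∠(FH, HM) = 97.40° ✗; |HM| = 13.70 ✓.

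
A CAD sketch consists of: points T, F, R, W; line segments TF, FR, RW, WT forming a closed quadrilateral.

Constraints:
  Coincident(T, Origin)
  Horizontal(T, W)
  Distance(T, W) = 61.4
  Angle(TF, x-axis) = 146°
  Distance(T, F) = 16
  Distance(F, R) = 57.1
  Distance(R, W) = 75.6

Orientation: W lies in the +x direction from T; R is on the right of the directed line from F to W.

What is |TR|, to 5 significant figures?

46.222

Checks: |FR| = 57.10 ✓; |RW| = 75.60 ✓.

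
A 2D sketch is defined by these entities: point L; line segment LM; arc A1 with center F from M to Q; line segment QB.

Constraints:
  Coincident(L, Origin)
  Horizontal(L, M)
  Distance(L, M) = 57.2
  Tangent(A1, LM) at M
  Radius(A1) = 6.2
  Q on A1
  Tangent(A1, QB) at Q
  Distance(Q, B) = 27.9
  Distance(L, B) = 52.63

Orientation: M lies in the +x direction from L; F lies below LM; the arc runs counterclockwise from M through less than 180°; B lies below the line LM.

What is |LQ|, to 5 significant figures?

51.483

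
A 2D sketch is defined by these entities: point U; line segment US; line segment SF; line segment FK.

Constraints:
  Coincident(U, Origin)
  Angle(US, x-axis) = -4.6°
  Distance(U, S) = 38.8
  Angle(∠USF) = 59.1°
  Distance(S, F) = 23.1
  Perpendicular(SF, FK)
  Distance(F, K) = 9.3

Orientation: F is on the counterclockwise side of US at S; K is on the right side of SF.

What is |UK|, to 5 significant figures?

42.711

∠USF = 59.1°, so SF runs at -4.6° + (180° − 59.1°) = 116.30° from the x-axis; with |SF| = 23.1, F = S + 23.1·(cos 116.30°, sin 116.30°) = (28.440, 17.597). SF ⟂ FK; with |FK| = 9.3 on the right of SF, K = F + 9.3·(0.89649, 0.44307) = (36.777, 21.718). Then |UK| = |K − U| = 42.711.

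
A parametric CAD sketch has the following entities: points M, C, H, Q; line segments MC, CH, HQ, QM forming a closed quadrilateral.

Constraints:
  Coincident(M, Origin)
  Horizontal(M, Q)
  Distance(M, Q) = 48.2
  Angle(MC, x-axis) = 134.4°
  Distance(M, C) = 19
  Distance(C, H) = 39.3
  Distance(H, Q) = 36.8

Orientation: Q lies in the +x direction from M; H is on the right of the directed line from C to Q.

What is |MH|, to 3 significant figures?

20.3

Checks: M.y = 0.00, Q.y = 0.00 ✓; |CH| = 39.30 ✓; |HQ| = 36.80 ✓.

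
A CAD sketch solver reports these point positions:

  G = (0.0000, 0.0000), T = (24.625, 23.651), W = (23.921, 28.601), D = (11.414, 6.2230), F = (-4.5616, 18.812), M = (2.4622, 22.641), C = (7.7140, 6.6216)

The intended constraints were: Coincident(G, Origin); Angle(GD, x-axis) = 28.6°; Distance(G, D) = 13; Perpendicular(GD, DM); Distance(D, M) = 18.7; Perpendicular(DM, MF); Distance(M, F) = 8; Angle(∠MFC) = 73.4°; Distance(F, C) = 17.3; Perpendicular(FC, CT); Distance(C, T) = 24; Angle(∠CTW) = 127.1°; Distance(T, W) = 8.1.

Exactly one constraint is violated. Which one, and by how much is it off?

Distance(T, W) = 8.1 — off by 3.10.

G = (0.00, 0.00) ✓; GD at 28.60° ✓; |GD| = 13.00 ✓; ∠(GD, DM) = 90.00° ✓; |DM| = 18.70 ✓; ∠(DM, MF) = 90.00° ✓; |MF| = 8.000 ✓; ∠MFC = 73.40° ✓; |FC| = 17.30 ✓; ∠(FC, CT) = 90.00° ✓; |CT| = 24.00 ✓; ∠CTW = 127.1° ✓; |TW| = 5.000 ✗.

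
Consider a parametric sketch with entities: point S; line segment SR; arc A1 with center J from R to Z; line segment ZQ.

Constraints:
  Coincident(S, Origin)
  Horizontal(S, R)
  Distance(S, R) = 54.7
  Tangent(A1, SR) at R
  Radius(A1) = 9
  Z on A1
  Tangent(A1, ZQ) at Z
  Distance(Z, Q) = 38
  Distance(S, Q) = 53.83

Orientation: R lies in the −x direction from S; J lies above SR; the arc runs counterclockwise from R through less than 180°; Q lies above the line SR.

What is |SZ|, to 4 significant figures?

46.59

S is at the origin; SR is horizontal with |SR| = 54.7 and R on the −x side, so R = (-54.70, 0.000). Tangency of A1 to SR means the radius JR is perpendicular to SR, so J = R + (0, 9) = (-54.70, 9.000). Since JZ ⟂ ZQ (tangency), |JQ| = √(9.0² + 38.0²) = 39.05 regardless of where Z sits on A1. So Q lies on both circle(S, 53.83) and circle(J, 39.05); the above-SR intersection is Q = (-33.74, 41.95). Z is the foot of the tangent from Q: Z = (-46.20, 6.049).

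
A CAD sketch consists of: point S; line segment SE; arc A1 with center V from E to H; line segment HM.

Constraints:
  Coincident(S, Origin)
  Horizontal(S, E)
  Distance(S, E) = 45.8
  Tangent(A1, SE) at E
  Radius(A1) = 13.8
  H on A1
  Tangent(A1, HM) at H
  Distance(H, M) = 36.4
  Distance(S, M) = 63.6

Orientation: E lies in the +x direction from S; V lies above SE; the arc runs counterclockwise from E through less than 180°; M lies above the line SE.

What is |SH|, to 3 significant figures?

61.2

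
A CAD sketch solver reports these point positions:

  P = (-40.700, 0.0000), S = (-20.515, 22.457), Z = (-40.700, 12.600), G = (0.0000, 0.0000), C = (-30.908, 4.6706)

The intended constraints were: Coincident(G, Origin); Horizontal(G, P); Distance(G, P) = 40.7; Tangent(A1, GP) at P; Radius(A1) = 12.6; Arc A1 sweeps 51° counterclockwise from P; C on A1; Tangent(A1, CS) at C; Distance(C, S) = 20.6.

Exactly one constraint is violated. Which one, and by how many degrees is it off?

Tangent(A1, CS) at C — off by 8.70°.

G = (0.00, 0.00) ✓; G.y = 0.00, P.y = 0.00 ✓; |GP| = 40.70 ✓; ∠(ZP, PG) = 90.00° ✓; |ZP| = 12.60 ✓; bearing(Z→C) − bearing(Z→P) = 51.00° ✓; |ZC| = 12.60 ✓; ∠(ZC, CS) = 81.30° ✗; |CS| = 20.60 ✓.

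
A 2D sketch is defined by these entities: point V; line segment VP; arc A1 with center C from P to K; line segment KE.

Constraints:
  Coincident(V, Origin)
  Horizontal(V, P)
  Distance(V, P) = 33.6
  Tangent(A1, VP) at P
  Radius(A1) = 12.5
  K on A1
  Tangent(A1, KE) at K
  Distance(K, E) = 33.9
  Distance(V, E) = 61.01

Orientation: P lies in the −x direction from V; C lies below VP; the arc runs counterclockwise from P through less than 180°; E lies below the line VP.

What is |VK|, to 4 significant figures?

48.30

V is at the origin; V and P share the same y with |VP| = 33.6 and P on the −x side, so P = (-33.60, 0.000). The tangent condition forces CP to be normal to VP, so C = P + (0, -12.5) = (-33.60, -12.50). Since CK ⟂ KE (tangency), |CE| = √(12.5² + 33.9²) = 36.13 regardless of where K sits on A1. So E lies on both circle(V, 61.01) and circle(C, 36.13); the below-VP intersection is E = (-37.06, -48.47). K is the foot of the tangent from E: K = (-45.69, -15.68).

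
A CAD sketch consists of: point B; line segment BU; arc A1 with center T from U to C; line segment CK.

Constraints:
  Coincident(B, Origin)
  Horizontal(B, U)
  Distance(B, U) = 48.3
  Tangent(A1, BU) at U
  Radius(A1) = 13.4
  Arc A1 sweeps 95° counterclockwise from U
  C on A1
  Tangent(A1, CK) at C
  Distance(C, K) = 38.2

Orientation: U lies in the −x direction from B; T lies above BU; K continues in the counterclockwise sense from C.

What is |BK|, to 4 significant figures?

65.07

B is at the origin; BU is horizontal with |BU| = 48.3 and U on the −x side, so U = (-48.30, 0.000). The tangent condition forces TU to be normal to BU, so T = U + (0, 13.4) = (-48.30, 13.40). On A1, U sits at bearing -90° from T; a 95° counterclockwise sweep puts C at bearing 5°, so C = T + 13.4·(cos 5°, sin 5°) = (-34.95, 14.57). Since A1 is tangent to CK there, TC ⟂ CK, so CK runs along (−sin 5°, cos 5°); with |CK| = 38.2, K = (-38.28, 52.62). Then |BK| = |K − B| = 65.07.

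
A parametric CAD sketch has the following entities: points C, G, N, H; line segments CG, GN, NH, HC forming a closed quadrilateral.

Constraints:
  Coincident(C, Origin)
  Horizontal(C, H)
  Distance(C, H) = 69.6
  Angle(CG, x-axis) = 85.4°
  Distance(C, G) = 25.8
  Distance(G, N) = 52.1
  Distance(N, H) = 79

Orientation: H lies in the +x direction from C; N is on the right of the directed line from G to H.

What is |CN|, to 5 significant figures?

26.381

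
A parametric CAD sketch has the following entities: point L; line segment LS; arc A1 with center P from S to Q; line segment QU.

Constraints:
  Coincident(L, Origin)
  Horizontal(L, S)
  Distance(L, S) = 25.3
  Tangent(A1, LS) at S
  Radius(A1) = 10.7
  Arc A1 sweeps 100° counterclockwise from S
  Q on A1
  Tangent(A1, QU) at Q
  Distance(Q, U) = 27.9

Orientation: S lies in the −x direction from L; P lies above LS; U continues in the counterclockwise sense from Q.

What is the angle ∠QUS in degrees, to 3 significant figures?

18.1°

L is at the origin; LS is horizontal with |LS| = 25.3 and S on the −x side, so S = (-25.3, 0.00). The tangent condition forces PS to be normal to LS, so P = S + (0, 10.7) = (-25.3, 10.7). On A1, S sits at bearing -90° from P; a 100° counterclockwise sweep puts Q at bearing 10°, so Q = P + 10.7·(cos 10°, sin 10°) = (-14.8, 12.6). A1 meets QU tangentially, so PQ is at right angles to QU, so QU runs along (−sin 10°, cos 10°); with |QU| = 27.9, U = (-19.6, 40.0). Then cos ∠QUS = UQ·US / (|UQ||US|), giving 18.1°.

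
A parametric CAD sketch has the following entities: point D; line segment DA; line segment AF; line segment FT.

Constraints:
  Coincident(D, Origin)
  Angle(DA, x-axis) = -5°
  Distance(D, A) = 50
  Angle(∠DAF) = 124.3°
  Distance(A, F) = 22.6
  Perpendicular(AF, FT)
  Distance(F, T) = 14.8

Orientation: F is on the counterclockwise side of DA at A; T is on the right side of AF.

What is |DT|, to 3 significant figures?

75.7

D is at the origin; DA runs at -5.0° with length 50.0, so A = 50.0·(cos -5.0°, sin -5.0°) = (49.8, -4.36). ∠DAF = 124.3°, so AF runs at -5.0° + (180° − 124.3°) = 50.7° from the x-axis; with |AF| = 22.6, F = A + 22.6·(cos 50.7°, sin 50.7°) = (64.1, 13.1). AF is perpendicular to FT; with |FT| = 14.8 on the right of AF, T = F + 14.8·(0.774, -0.633) = (75.6, 3.76). Then |DT| = |T − D| = 75.7.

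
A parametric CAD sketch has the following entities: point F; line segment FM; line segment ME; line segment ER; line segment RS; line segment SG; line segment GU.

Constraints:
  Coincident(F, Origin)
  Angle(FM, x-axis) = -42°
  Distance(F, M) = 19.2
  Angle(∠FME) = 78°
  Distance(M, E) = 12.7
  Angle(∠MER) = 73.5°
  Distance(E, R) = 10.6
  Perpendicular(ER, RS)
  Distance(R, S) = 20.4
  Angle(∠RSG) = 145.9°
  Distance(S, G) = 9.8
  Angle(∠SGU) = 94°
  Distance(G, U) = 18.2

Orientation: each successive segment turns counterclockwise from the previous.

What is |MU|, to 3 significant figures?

16.0

F is at the origin; FM runs at -42.0° with length 19.2, so M = (14.3, -12.8). ∠FME = 78.0° gives ME at 60.0° from the x-axis; with |ME| = 12.7, E = (20.6, -1.85). ∠MER = 73.5° gives ER at 166° from the x-axis; with |ER| = 10.6, R = (10.3, 0.626). The perpendicularity gives RS at right angles to ER, so RS runs at -104°; with |RS| = 20.4, S = (5.55, -19.2). ∠RSG = 145.9° gives SG at -69.4° from the x-axis; with |SG| = 9.8, G = (9.00, -28.4). ∠SGU = 94.0° gives GU at 16.6° from the x-axis; with |GU| = 18.2, U = (26.4, -23.2). Then |MU| = |U − M| = 16.0.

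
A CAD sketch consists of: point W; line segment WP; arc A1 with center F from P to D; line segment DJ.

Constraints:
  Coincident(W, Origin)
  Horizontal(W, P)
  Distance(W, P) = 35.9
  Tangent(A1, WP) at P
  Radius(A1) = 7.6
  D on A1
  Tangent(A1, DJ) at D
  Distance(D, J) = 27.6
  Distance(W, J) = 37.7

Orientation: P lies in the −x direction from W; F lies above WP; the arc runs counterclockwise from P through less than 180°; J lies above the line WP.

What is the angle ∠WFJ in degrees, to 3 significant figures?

69.2°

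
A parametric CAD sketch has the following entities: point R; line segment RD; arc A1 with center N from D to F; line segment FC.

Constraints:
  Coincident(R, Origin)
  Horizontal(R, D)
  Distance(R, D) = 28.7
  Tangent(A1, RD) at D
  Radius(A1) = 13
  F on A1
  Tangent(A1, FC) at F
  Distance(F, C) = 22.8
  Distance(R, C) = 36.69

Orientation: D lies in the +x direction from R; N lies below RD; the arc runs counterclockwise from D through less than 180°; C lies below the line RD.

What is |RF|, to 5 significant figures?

19.559

R is at the origin; RD is horizontal with |RD| = 28.7 and D on the +x side, so D = (28.700, 0.0000). A1 meets RD tangentially, so ND is at right angles to RD, so N = D + (0, -13) = (28.700, -13.000). Since NF ⟂ FC (tangency), |NC| = √(13.0² + 22.8²) = 26.246 regardless of where F sits on A1. So C lies on both circle(R, 36.69) and circle(N, 26.246); the below-RD intersection is C = (13.248, -34.215). F is the foot of the tangent from C: F = (15.780, -11.556).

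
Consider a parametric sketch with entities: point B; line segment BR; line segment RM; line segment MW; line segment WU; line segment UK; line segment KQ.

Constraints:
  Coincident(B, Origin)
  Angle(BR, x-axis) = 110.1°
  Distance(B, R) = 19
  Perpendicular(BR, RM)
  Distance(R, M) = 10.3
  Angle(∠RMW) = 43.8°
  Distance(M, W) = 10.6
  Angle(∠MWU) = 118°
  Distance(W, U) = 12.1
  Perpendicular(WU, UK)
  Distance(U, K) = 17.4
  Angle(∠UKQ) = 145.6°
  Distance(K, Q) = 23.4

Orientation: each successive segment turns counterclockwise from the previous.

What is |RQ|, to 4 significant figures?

31.14

B is at the origin; BR runs at 110.1° with length 19.0, so R = (-6.530, 17.84). BR ⟂ RM, so RM runs at -159.9°; with |RM| = 10.3, M = (-16.20, 14.30). ∠RMW = 43.8° gives MW at -23.70° from the x-axis; with |MW| = 10.6, W = (-6.496, 10.04). ∠MWU = 118.0° gives WU at 38.30° from the x-axis; with |WU| = 12.1, U = (3.000, 17.54). WU is perpendicular to UK, so UK runs at 128.3°; with |UK| = 17.4, K = (-7.785, 31.20). ∠UKQ = 145.6° gives KQ at 162.7° from the x-axis; with |KQ| = 23.4, Q = (-30.13, 38.16). Then |RQ| = |Q − R| = 31.14.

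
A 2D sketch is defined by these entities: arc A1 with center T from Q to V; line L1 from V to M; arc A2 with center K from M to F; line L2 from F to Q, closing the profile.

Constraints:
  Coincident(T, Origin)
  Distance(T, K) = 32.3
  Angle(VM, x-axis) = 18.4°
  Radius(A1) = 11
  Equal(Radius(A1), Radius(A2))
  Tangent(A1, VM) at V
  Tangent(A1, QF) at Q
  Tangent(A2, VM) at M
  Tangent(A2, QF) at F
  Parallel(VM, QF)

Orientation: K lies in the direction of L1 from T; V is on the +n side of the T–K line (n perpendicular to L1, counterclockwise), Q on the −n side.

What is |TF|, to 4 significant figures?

34.12

The slot axis is L1's direction at 18.4°, so u = (cos 18.4°, sin 18.4°) = (0.9489, 0.3156) and n = (−sin 18.4°, cos 18.4°) = (-0.3156, 0.9489). T is at the origin and K lies 32.3 along u from T, so K = 32.3·u = (30.65, 10.20). Tangency of A1 to both parallel lines with radius 11.0 puts V and Q at T ± 11.0·n: V = (-3.472, 10.44), Q = (3.472, -10.44). Equal radii place M and F the same way about K: M = K + 11.0·n = (27.18, 20.63), F = K − 11.0·n = (34.12, -0.2422). Then |TF| = |F − T| = 34.12.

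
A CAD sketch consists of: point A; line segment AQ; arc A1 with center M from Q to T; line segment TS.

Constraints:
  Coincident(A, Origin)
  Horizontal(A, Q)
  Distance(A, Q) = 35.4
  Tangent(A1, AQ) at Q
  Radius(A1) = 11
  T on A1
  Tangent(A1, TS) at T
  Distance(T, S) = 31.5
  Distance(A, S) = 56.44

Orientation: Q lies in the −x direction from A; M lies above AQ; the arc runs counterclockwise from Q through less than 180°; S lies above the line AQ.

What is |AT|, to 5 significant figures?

28.851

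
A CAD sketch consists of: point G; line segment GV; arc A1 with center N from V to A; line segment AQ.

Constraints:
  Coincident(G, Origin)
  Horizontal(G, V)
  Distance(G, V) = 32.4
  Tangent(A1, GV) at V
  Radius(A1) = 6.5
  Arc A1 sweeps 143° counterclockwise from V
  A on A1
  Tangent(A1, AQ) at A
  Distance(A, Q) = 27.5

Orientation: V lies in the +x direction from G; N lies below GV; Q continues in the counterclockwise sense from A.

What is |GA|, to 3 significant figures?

30.8

The tangent condition forces NV to be normal to GV, so N = V + (0, -6.5) = (32.4, -6.50). On A1, V sits at bearing 90° from N; a 143° counterclockwise sweep puts A at bearing 233°, so A = N + 6.5·(cos 233°, sin 233°) = (28.5, -11.7). Then |GA| = |A − G| = 30.8.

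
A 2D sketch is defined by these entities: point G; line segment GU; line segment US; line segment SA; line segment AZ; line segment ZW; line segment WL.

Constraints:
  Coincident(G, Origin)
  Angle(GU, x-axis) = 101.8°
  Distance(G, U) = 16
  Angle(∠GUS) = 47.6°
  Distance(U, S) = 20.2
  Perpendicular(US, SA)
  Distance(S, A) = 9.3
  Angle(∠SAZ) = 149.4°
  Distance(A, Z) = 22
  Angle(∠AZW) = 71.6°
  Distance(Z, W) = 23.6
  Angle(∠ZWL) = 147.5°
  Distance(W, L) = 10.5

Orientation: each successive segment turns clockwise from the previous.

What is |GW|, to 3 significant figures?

17.3

G is at the origin; GU runs at 101.8° with length 16.0, so U = (-3.27, 15.7). ∠GUS = 47.6° gives US at -30.6° from the x-axis; with |US| = 20.2, S = (14.1, 5.38). US is perpendicular to SA, so SA runs at -121°; with |SA| = 9.3, A = (9.38, -2.63). ∠SAZ = 149.4° gives AZ at -151° from the x-axis; with |AZ| = 22.0, Z = (-9.90, -13.2). ∠AZW = 71.6° gives ZW at 100° from the x-axis; with |ZW| = 23.6, W = (-14.2, 9.99). Then |GW| = |W − G| = 17.3.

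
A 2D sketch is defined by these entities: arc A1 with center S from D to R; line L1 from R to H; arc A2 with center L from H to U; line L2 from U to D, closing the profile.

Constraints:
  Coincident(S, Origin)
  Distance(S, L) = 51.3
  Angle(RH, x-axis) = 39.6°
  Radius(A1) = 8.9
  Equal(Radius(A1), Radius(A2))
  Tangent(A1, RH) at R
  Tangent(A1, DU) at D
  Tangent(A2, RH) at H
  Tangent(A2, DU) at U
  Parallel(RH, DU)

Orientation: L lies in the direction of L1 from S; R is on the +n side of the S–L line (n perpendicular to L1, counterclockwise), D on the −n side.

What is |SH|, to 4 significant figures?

52.07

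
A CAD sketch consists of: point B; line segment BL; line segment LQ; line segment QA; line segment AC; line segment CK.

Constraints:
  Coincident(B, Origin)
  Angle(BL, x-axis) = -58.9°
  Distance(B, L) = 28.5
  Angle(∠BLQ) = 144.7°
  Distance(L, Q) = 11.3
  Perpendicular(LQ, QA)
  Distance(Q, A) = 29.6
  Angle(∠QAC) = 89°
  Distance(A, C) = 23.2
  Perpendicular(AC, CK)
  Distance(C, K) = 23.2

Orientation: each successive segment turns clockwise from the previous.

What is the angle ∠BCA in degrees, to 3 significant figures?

133°

B is at the origin; BL runs at -58.9° with length 28.5, so L = (14.7, -24.4). ∠BLQ = 144.7° gives LQ at -94.2° from the x-axis; with |LQ| = 11.3, Q = (13.9, -35.7). LQ ⟂ QA, so QA runs at 176°; with |QA| = 29.6, A = (-15.6, -33.5). ∠QAC = 89.0° gives AC at 84.8° from the x-axis; with |AC| = 23.2, C = (-13.5, -10.4). Then cos ∠BCA = CB·CA / (|CB||CA|), giving 133°.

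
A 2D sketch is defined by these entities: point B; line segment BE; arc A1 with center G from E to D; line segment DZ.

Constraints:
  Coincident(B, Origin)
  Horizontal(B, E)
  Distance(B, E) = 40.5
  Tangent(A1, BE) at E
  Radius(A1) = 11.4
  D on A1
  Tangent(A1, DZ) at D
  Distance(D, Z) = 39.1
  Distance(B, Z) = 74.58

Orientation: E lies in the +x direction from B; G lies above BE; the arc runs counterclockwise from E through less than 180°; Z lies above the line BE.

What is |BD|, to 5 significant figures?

52.802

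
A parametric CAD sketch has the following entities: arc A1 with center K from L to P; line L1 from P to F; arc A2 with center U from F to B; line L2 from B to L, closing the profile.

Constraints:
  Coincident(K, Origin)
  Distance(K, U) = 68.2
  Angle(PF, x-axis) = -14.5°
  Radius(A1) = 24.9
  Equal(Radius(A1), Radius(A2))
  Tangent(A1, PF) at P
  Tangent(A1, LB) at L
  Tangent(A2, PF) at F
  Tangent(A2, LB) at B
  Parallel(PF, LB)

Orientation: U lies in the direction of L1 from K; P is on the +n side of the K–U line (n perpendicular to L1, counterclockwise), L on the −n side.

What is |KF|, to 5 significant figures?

72.603

Tangency of A1 to both parallel lines with radius 24.9 puts P and L at K ± 24.9·n: P = (6.2345, 24.107), L = (-6.2345, -24.107). Equal radii place F and B the same way about U: F = U + 24.9·n = (72.262, 7.0310), B = U − 24.9·n = (59.793, -41.183). Then |KF| = |F − K| = 72.603.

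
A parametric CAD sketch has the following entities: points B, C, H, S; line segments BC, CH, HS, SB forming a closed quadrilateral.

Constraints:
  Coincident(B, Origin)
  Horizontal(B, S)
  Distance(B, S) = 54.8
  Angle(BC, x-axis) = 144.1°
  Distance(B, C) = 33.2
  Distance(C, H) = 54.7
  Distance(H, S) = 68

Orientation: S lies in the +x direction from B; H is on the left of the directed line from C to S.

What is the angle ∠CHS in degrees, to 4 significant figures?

85.66°

Checks: B.y = 0.00, S.y = 0.00 ✓; |CH| = 54.70 ✓; |HS| = 68.00 ✓.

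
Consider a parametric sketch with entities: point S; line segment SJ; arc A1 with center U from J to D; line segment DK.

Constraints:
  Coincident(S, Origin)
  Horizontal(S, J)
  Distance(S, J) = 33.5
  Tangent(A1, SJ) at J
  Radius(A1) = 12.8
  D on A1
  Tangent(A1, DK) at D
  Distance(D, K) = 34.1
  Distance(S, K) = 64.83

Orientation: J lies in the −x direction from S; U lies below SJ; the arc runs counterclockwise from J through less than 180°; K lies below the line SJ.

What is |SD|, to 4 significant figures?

48.25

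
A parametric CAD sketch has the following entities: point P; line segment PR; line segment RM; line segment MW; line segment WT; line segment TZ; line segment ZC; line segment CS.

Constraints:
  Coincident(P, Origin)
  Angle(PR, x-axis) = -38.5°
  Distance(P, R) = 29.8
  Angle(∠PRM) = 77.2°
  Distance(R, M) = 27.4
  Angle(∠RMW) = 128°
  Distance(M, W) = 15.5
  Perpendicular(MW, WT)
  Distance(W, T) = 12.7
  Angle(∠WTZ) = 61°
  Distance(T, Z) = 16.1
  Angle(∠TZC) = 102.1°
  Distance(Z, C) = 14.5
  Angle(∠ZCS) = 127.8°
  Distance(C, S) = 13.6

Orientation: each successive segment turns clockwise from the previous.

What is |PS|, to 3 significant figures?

48.8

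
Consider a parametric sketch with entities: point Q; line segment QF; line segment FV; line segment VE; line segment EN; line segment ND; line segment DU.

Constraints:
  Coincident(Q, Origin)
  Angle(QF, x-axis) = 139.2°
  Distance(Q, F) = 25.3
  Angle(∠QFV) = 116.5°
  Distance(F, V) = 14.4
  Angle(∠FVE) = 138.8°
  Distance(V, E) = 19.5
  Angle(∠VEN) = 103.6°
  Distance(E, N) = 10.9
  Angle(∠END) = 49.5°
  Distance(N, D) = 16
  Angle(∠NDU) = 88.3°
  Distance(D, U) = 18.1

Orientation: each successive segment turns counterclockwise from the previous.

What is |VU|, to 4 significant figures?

20.69

∠END = 49.5° gives ND at 90.80° from the x-axis; with |ND| = 16.0, D = (-32.85, 2.499). ∠NDU = 88.3° gives DU at -177.5° from the x-axis; with |DU| = 18.1, U = (-50.94, 1.709). Then |VU| = |U − V| = 20.69.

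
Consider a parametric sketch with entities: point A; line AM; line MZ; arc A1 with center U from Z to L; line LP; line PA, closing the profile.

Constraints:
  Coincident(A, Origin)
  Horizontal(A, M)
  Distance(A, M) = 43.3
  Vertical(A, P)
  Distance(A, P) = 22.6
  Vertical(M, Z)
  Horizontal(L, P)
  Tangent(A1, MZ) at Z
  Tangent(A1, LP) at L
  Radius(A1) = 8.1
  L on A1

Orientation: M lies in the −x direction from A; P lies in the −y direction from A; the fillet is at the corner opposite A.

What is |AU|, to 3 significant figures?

38.1

A and P share the same x with |AP| = 22.6 and P on the −y side, so P = (0.00, -22.6). The virtual corner opposite A is at (-43.3, -22.6). Since A1 is tangent to MZ there, UZ ⟂ MZ and the tangent condition forces UL to be normal to LP, with radius 8.1, so the center U sits 8.1 in from both sides at U = (-35.2, -14.5). Then |AU| = |U − A| = 38.1.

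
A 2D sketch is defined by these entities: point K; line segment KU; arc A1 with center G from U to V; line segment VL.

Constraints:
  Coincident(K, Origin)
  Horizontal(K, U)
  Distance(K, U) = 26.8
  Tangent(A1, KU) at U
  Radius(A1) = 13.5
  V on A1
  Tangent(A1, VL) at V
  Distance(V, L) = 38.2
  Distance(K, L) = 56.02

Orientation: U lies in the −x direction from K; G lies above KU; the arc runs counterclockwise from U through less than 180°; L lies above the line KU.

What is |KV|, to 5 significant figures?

20.208

Checks: |GV| = 13.50 ✓; ∠(GV, VL) = 90.00° ✓; |VL| = 38.20 ✓; |KL| = 56.02 ✓.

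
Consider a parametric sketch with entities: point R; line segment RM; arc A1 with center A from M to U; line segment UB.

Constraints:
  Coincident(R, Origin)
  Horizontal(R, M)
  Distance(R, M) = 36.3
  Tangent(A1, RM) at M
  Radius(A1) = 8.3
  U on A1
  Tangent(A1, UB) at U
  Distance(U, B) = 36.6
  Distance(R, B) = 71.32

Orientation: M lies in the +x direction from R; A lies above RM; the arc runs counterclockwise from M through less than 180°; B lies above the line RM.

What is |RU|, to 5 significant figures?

43.734

Checks: |AU| = 8.300 ✓; ∠(AU, UB) = 90.00° ✓; |UB| = 36.60 ✓; |RB| = 71.32 ✓.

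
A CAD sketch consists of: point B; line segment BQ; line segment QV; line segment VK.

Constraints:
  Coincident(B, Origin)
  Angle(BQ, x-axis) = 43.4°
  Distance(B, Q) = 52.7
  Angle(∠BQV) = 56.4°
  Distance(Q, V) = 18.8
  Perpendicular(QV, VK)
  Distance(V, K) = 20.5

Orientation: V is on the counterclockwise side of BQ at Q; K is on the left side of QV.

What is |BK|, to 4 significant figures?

25.59

∠BQV = 56.4°, so QV runs at 43.4° + (180° − 56.4°) = 167.0° from the x-axis; with |QV| = 18.8, V = Q + 18.8·(cos 167.0°, sin 167.0°) = (19.97, 40.44). QV ⟂ VK; with |VK| = 20.5 on the left of QV, K = V + 20.5·(-0.2250, -0.9744) = (15.36, 20.46). Then |BK| = |K − B| = 25.59.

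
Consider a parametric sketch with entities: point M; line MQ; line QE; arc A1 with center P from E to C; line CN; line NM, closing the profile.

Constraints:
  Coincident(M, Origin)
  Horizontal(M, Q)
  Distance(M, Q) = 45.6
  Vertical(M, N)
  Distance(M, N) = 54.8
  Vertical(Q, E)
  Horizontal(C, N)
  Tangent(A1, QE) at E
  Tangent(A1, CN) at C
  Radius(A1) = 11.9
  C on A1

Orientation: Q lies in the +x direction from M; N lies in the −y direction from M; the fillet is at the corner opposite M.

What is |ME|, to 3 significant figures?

62.6

M is at the origin; MQ is horizontal with |MQ| = 45.6 and Q on the +x side, so Q = (45.6, 0.00). M and N share the same x with |MN| = 54.8 and N on the −y side, so N = (0.00, -54.8). The virtual corner opposite M is at (45.6, -54.8). Since A1 is tangent to QE there, PE ⟂ QE and since A1 is tangent to CN there, PC ⟂ CN, with radius 11.9, so the center P sits 11.9 in from both sides at P = (33.7, -42.9). That places the tangent points at E = (45.6, -42.9) on QE and C = (33.7, -54.8) on CN. Then |ME| = |E − M| = 62.6.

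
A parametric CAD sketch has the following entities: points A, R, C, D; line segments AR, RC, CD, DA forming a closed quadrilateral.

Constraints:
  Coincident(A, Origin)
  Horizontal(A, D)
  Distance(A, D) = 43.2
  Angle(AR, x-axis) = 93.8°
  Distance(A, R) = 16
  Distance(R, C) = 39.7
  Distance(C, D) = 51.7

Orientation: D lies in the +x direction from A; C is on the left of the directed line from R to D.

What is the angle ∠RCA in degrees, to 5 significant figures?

11.469°

Checks: A = (0.00, 0.00) ✓; |RC| = 39.70 ✓; |CD| = 51.70 ✓.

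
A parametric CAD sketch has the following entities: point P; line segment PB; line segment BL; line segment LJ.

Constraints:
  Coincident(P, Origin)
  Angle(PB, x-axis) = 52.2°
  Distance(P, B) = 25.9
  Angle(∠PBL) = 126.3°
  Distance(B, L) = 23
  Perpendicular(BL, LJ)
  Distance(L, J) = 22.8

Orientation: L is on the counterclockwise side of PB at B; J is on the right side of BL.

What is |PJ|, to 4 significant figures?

58.11

P is at the origin; PB runs at 52.2° with length 25.9, so B = 25.9·(cos 52.2°, sin 52.2°) = (15.87, 20.47). ∠PBL = 126.3°, so BL runs at 52.2° + (180° − 126.3°) = 105.9° from the x-axis; with |BL| = 23.0, L = B + 23.0·(cos 105.9°, sin 105.9°) = (9.573, 42.59). The perpendicularity gives LJ at right angles to BL; with |LJ| = 22.8 on the right of BL, J = L + 22.8·(0.9617, 0.2740) = (31.50, 48.83). Then |PJ| = |J − P| = 58.11.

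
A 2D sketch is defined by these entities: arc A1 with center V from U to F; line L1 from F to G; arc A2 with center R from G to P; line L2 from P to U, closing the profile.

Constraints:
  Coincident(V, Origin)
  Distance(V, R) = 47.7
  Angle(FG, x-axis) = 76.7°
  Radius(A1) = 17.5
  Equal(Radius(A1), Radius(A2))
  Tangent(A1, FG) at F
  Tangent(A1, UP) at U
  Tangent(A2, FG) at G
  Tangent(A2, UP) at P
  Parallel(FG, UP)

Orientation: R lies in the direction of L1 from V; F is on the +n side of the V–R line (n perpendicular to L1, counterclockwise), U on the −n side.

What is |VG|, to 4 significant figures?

50.81

The slot axis is L1's direction at 76.7°, so u = (cos 76.7°, sin 76.7°) = (0.2300, 0.9732) and n = (−sin 76.7°, cos 76.7°) = (-0.9732, 0.2300). V is at the origin and R lies 47.7 along u from V, so R = 47.7·u = (10.97, 46.42). Tangency of A1 to both parallel lines with radius 17.5 puts F and U at V ± 17.5·n: F = (-17.03, 4.026), U = (17.03, -4.026). Equal radii place G and P the same way about R: G = R + 17.5·n = (-6.057, 50.45), P = R − 17.5·n = (28.00, 42.39). Then |VG| = |G − V| = 50.81.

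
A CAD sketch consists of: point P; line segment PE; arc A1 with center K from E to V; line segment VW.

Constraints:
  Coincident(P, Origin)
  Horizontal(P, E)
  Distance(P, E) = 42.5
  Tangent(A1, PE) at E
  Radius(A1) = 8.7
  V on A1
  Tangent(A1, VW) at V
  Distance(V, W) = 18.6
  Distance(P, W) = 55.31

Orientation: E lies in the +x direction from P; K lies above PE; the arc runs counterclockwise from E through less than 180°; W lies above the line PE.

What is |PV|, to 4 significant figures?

52.08

Checks: |KV| = 8.700 ✓; ∠(KV, VW) = 90.00° ✓; |VW| = 18.60 ✓; |PW| = 55.31 ✓.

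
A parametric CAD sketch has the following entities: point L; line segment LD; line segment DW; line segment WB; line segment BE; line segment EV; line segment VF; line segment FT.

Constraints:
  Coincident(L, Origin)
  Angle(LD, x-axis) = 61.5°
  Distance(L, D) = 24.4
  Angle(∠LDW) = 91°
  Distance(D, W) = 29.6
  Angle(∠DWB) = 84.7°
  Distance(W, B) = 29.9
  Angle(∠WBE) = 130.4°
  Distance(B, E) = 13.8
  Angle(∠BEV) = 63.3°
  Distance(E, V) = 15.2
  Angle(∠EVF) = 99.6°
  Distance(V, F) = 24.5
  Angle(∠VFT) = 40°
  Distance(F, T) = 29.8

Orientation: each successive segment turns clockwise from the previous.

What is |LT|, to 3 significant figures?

26.6

L is at the origin; LD runs at 61.5° with length 24.4, so D = (11.6, 21.4). ∠LDW = 91.0° gives DW at -27.5° from the x-axis; with |DW| = 29.6, W = (37.9, 7.78). ∠DWB = 84.7° gives WB at -123° from the x-axis; with |WB| = 29.9, B = (21.7, -17.4). ∠WBE = 130.4° gives BE at -172° from the x-axis; with |BE| = 13.8, E = (8.02, -19.2). ∠BEV = 63.3° gives EV at 70.9° from the x-axis; with |EV| = 15.2, V = (13.0, -4.82). ∠EVF = 99.6° gives VF at -9.50° from the x-axis; with |VF| = 24.5, F = (37.2, -8.86). ∠VFT = 40.0° gives FT at -149° from the x-axis; with |FT| = 29.8, T = (11.5, -24.0). Then |LT| = |T − L| = 26.6.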